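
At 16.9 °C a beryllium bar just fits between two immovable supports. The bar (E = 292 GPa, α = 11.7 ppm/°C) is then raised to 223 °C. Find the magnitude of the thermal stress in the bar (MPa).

704 MPa

ΔT = 206.1 K. Constrained thermal stress σ = E·α·ΔT = 292.0×10³ MPa × 11.7×10⁻⁶ × 206.1 = 704 MPa (compressive).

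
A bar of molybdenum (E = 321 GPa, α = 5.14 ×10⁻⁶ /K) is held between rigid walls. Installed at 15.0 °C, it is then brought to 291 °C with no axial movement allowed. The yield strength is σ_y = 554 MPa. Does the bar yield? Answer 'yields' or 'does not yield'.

does not yield

ΔT = 276.0 K. Constrained thermal stress σ = E·α·ΔT = 321.0×10³ MPa × 5.14×10⁻⁶ × 276.0 = 455 MPa (compressive).
Compare to σ_y = 554 MPa: σ < σ_y, so it does not yield.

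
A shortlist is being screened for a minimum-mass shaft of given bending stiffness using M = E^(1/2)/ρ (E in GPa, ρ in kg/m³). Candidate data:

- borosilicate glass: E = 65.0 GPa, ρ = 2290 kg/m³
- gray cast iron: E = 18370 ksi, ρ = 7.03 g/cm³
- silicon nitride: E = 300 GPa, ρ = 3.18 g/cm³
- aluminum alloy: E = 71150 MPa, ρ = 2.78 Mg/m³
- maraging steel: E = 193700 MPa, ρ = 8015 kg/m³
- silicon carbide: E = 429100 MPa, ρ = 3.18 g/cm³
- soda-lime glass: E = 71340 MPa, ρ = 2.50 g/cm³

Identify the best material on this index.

In SI units:
  borosilicate glass: E = 65.00 GPa, ρ = 2290 kg/m³
  gray cast iron: E = 126.7 GPa, ρ = 7030 kg/m³
  silicon nitride: E = 300.0 GPa, ρ = 3180 kg/m³
  aluminum alloy: E = 71.15 GPa, ρ = 2780 kg/m³
  maraging steel: E = 193.7 GPa, ρ = 8015 kg/m³
  silicon carbide: E = 429.1 GPa, ρ = 3180 kg/m³
  soda-lime glass: E = 71.34 GPa, ρ = 2500 kg/m³
  silicon carbide: M = 6.51×10⁻³
  silicon nitride: M = 5.45×10⁻³
  borosilicate glass: M = 3.52×10⁻³
  soda-lime glass: M = 3.38×10⁻³
  aluminum alloy: M = 3.03×10⁻³
  maraging steel: M = 1.74×10⁻³
  gray cast iron: M = 1.60×10⁻³
Silicon carbide ranks first.

silicon carbide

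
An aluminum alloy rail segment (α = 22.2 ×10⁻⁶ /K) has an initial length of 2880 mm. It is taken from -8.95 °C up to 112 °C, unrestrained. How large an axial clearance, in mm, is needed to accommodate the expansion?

ΔT = 112 − (-8.95) = 121.0 K.
ΔL = α·L₀·ΔT = 22.2×10⁻⁶ × 2880 mm × 121.0 K = 7.73 mm.

7.73 mm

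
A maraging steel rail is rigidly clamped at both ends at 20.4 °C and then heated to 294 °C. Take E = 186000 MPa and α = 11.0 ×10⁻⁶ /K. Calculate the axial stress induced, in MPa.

E = 186000 MPa = 186.0 GPa.
ΔT = 273.6 K. Constrained thermal stress σ = E·α·ΔT = 186.0×10³ MPa × 11.0×10⁻⁶ × 273.6 = 560 MPa (compressive).

560 MPa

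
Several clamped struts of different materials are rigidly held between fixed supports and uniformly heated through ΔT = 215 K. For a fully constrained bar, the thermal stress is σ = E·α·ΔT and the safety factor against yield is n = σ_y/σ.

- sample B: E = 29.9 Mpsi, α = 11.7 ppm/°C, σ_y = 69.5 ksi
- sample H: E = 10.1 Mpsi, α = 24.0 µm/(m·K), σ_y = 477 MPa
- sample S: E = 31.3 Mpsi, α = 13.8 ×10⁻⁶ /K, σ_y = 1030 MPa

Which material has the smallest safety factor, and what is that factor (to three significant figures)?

With everything in SI (GPa, ×10⁻⁶/K, MPa):
  sample B: E = 206.2, α = 11.7, σ_y = 479.2 → σ = 519 MPa, n = 0.924
  sample H: E = 69.64, α = 24.0, σ_y = 477.0 → σ = 359 MPa, n = 1.33
  sample S: E = 215.8, α = 13.8, σ_y = 1030 → σ = 640 MPa, n = 1.61
Smallest n: sample B with n = 0.924.

sample B, n = 0.924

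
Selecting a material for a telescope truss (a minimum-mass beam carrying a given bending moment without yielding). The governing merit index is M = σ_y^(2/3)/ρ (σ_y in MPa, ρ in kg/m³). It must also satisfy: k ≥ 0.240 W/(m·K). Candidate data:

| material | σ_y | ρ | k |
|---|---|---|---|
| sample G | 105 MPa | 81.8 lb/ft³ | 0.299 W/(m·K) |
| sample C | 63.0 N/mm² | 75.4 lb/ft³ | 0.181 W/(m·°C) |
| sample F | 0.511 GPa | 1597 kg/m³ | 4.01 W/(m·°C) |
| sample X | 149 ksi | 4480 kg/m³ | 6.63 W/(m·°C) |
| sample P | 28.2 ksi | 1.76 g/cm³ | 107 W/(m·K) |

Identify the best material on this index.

sample F

Screen on constraints: k ≥ 0.240 W/(m·K). Survivors: sample G, sample F, sample X, sample P.
Putting every candidate on a common basis:
  sample G: σ_y = 105.0 MPa, ρ = 1310 kg/m³
  sample F: σ_y = 511.0 MPa, ρ = 1597 kg/m³
  sample X: σ_y = 1027 MPa, ρ = 4480 kg/m³
  sample P: σ_y = 194.4 MPa, ρ = 1760 kg/m³
  sample F: M = 40.0×10⁻³
  sample X: M = 22.7×10⁻³
  sample P: M = 19.1×10⁻³
  sample G: M = 17.0×10⁻³
Sample F has the largest M.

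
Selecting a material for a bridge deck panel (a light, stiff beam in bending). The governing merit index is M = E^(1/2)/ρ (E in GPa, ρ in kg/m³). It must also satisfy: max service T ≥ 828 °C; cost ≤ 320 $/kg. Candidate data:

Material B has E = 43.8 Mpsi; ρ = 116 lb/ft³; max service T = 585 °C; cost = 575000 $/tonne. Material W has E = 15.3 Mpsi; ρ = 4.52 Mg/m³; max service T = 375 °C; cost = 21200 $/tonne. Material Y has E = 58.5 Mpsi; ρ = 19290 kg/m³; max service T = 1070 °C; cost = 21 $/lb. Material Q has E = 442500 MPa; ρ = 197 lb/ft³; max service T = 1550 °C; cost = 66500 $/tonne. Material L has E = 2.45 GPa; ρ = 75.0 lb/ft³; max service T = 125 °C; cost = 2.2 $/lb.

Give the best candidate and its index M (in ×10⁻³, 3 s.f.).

material Q, M = 6.67×10⁻³

Screen on constraints: max service T ≥ 828 °C; cost ≤ 320 $/kg. Survivors: material Y, material Q.
In SI units:
  material Y: E = 403.3 GPa, ρ = 19290 kg/m³
  material Q: E = 442.5 GPa, ρ = 3156 kg/m³
  material Q: M = 6.67×10⁻³
  material Y: M = 1.04×10⁻³
Material Q has the largest M.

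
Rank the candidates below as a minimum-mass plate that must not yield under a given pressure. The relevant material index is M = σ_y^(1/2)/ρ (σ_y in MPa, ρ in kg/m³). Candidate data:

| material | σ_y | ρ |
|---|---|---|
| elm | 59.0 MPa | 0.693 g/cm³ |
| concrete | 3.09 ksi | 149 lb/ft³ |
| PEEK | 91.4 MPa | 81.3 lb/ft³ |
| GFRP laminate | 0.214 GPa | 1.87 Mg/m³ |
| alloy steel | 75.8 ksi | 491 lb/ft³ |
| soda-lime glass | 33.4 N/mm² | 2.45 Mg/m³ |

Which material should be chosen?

elm

Normalizing units and computing the index:
  elm: σ_y = 59.00 MPa, ρ = 693.0 kg/m³
  concrete: σ_y = 21.30 MPa, ρ = 2387 kg/m³
  PEEK: σ_y = 91.40 MPa, ρ = 1302 kg/m³
  GFRP laminate: σ_y = 214.0 MPa, ρ = 1870 kg/m³
  alloy steel: σ_y = 522.6 MPa, ρ = 7865 kg/m³
  soda-lime glass: σ_y = 33.40 MPa, ρ = 2450 kg/m³
  elm: M = 11.1×10⁻³
  GFRP laminate: M = 7.82×10⁻³
  PEEK: M = 7.34×10⁻³
  alloy steel: M = 2.91×10⁻³
  soda-lime glass: M = 2.36×10⁻³
  concrete: M = 1.93×10⁻³
The maximum is for elm.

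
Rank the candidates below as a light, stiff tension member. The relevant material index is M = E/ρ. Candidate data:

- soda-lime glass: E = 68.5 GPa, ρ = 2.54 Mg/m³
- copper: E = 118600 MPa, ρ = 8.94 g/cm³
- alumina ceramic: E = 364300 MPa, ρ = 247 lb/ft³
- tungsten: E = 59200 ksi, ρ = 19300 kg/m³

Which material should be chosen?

alumina ceramic

Convert each candidate to consistent units, then evaluate M:
  soda-lime glass: E = 68.50 GPa, ρ = 2540 kg/m³
  copper: E = 118.6 GPa, ρ = 8940 kg/m³
  alumina ceramic: E = 364.3 GPa, ρ = 3957 kg/m³
  tungsten: E = 408.2 GPa, ρ = 19300 kg/m³
  alumina ceramic: M = 92.1 MN·m/kg
  soda-lime glass: M = 27.0 MN·m/kg
  tungsten: M = 21.1 MN·m/kg
  copper: M = 13.3 MN·m/kg
Highest index: alumina ceramic.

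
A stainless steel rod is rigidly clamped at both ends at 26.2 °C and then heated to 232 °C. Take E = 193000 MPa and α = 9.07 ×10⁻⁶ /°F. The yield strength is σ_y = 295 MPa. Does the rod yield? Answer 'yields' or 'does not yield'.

E = 193000 MPa = 193.0 GPa.
α = 9.07×10⁻⁶/°F × 9/5 = 16.3×10⁻⁶/K.
ΔT = 205.8 K. Constrained thermal stress σ = E·α·ΔT = 193.0×10³ MPa × 16.3×10⁻⁶ × 205.8 = 648 MPa (compressive).
Compare to σ_y = 295 MPa: σ ≥ σ_y, so it yields.

yields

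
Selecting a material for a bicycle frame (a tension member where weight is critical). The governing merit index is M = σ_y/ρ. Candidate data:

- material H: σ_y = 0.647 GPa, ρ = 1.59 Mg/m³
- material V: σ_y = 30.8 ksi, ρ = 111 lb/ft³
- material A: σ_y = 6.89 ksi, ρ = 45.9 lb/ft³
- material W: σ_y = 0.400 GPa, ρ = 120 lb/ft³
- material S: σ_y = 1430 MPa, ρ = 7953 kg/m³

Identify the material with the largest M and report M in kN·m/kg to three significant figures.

Putting every candidate on a common basis:
  material H: σ_y = 647.0 MPa, ρ = 1590 kg/m³
  material V: σ_y = 212.4 MPa, ρ = 1778 kg/m³
  material A: σ_y = 47.50 MPa, ρ = 735.2 kg/m³
  material W: σ_y = 400.0 MPa, ρ = 1922 kg/m³
  material S: σ_y = 1430 MPa, ρ = 7953 kg/m³
  material H: M = 407 kN·m/kg
  material W: M = 208 kN·m/kg
  material S: M = 180 kN·m/kg
  material V: M = 119 kN·m/kg
  material A: M = 64.6 kN·m/kg
Highest index: material H.

material H, M = 407 kN·m/kg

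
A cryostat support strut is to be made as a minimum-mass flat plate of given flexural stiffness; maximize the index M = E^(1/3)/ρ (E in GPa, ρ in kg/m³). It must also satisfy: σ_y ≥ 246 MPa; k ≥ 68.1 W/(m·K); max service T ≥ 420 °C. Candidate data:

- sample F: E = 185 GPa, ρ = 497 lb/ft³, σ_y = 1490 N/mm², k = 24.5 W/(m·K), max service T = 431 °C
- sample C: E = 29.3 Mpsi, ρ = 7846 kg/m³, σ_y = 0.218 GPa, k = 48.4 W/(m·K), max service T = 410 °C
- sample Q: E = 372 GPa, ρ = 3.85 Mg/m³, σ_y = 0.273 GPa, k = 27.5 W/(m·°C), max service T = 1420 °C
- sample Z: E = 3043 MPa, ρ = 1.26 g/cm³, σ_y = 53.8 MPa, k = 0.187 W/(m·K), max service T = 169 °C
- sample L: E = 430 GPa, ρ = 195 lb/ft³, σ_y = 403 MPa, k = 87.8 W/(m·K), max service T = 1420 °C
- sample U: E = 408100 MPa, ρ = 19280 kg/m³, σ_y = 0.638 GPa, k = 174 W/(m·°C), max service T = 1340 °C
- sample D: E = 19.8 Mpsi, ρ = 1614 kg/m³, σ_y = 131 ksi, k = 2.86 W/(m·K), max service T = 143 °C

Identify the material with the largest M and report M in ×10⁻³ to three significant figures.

sample L, M = 2.42×10⁻³

Screen on constraints: σ_y ≥ 246 MPa; k ≥ 68.1 W/(m·K); max service T ≥ 420 °C. Survivors: sample L, sample U.
Convert each candidate to consistent units, then evaluate M:
  sample L: E = 430.0 GPa, ρ = 3124 kg/m³
  sample U: E = 408.1 GPa, ρ = 19280 kg/m³
  sample L: M = 2.42×10⁻³
  sample U: M = 0.385×10⁻³
Sample L ranks first.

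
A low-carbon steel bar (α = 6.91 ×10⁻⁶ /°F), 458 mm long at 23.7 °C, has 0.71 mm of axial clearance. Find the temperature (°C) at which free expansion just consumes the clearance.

α = 6.91×10⁻⁶/°F × 9/5 = 12.4×10⁻⁶/K.
α·L₀·ΔT = 0.71 mm ⇒ ΔT = 0.71 / (12.4×10⁻⁶ × 458.0) = 124.6 K.
T = 23.7 + 124.6 = 148.3 °C.

148 °C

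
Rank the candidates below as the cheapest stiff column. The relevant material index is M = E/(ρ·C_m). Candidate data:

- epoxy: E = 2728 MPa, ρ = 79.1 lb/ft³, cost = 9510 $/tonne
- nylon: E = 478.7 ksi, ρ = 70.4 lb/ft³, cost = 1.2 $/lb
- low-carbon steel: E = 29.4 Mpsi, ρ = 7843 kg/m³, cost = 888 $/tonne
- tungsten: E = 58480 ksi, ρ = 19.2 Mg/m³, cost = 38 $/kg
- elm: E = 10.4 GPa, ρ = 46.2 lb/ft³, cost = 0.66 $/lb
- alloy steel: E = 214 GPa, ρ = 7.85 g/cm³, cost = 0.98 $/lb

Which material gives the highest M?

Normalizing units and computing the index:
  epoxy: E = 2.728 GPa, ρ = 1267 kg/m³, cost = 9.510 $/kg
  nylon: E = 3.301 GPa, ρ = 1128 kg/m³, cost = 2.646 $/kg
  low-carbon steel: E = 202.7 GPa, ρ = 7843 kg/m³, cost = 0.8880 $/kg
  tungsten: E = 403.2 GPa, ρ = 19200 kg/m³, cost = 38.00 $/kg
  elm: E = 10.40 GPa, ρ = 740.1 kg/m³, cost = 1.455 $/kg
  alloy steel: E = 214.0 GPa, ρ = 7850 kg/m³, cost = 2.160 $/kg
  low-carbon steel: M = 29.1 MN·m per $
  alloy steel: M = 12.6 MN·m per $
  elm: M = 9.66 MN·m per $
  nylon: M = 1.11 MN·m per $
  tungsten: M = 0.553 MN·m per $
  epoxy: M = 0.226 MN·m per $
Highest index: low-carbon steel.

low-carbon steel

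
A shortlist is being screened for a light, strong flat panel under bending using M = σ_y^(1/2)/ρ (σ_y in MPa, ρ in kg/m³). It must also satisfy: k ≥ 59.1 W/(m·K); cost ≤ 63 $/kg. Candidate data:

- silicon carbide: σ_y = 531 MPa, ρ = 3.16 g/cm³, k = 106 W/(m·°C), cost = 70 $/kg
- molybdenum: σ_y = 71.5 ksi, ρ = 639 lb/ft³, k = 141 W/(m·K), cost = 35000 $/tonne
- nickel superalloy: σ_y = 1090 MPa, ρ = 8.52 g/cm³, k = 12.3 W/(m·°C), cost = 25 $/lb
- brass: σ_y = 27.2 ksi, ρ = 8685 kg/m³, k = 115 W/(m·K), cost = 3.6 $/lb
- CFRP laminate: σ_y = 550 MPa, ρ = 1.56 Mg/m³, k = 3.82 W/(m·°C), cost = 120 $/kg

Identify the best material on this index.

Screen on constraints: k ≥ 59.1 W/(m·K); cost ≤ 63 $/kg. Survivors: molybdenum, brass.
Putting every candidate on a common basis:
  molybdenum: σ_y = 493.0 MPa, ρ = 10240 kg/m³
  brass: σ_y = 187.5 MPa, ρ = 8685 kg/m³
  molybdenum: M = 2.17×10⁻³
  brass: M = 1.58×10⁻³
The maximum is for molybdenum.

molybdenum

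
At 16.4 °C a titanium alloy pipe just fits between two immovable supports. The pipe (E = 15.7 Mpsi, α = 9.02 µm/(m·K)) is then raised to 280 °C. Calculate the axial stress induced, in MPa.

257 MPa

E = 15.7 Mpsi = 108.2 GPa.
ΔT = 263.6 K. Constrained thermal stress σ = E·α·ΔT = 108.2×10³ MPa × 9.02×10⁻⁶ × 263.6 = 257 MPa (compressive).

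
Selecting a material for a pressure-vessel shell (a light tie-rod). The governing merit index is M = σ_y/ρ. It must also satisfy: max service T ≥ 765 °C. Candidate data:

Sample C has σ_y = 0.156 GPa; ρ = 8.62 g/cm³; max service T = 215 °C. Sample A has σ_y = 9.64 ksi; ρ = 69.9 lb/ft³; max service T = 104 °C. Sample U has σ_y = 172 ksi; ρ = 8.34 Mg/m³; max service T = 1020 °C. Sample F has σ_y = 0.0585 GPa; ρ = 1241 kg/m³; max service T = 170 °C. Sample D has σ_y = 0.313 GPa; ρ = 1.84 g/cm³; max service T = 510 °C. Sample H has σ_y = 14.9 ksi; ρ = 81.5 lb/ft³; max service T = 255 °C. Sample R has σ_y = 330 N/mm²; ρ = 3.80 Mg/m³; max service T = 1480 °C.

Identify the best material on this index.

Screen on constraints: max service T ≥ 765 °C. Survivors: sample U, sample R.
In SI units:
  sample U: σ_y = 1186 MPa, ρ = 8340 kg/m³
  sample R: σ_y = 330.0 MPa, ρ = 3800 kg/m³
  sample U: M = 142 kN·m/kg
  sample R: M = 86.8 kN·m/kg
The maximum is for sample U.

sample U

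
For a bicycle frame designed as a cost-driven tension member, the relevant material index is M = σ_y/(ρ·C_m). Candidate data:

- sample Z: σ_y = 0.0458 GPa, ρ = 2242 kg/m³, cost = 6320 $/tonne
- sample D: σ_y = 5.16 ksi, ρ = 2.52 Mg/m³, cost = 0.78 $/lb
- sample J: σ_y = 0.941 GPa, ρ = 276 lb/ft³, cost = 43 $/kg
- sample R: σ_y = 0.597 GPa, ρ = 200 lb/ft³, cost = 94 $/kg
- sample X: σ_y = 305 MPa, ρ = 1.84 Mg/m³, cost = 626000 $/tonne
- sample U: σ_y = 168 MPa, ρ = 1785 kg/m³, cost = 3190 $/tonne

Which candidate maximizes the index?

sample U

Normalizing units and computing the index:
  sample Z: σ_y = 45.80 MPa, ρ = 2242 kg/m³, cost = 6.320 $/kg
  sample D: σ_y = 35.58 MPa, ρ = 2520 kg/m³, cost = 1.720 $/kg
  sample J: σ_y = 941.0 MPa, ρ = 4421 kg/m³, cost = 43.00 $/kg
  sample R: σ_y = 597.0 MPa, ρ = 3204 kg/m³, cost = 94.00 $/kg
  sample X: σ_y = 305.0 MPa, ρ = 1840 kg/m³, cost = 626.0 $/kg
  sample U: σ_y = 168.0 MPa, ρ = 1785 kg/m³, cost = 3.190 $/kg
  sample U: M = 29.5 kN·m per $
  sample D: M = 8.21 kN·m per $
  sample J: M = 4.95 kN·m per $
  sample Z: M = 3.23 kN·m per $
  sample R: M = 1.98 kN·m per $
  sample X: M = 0.265 kN·m per $
Sample U has the largest M.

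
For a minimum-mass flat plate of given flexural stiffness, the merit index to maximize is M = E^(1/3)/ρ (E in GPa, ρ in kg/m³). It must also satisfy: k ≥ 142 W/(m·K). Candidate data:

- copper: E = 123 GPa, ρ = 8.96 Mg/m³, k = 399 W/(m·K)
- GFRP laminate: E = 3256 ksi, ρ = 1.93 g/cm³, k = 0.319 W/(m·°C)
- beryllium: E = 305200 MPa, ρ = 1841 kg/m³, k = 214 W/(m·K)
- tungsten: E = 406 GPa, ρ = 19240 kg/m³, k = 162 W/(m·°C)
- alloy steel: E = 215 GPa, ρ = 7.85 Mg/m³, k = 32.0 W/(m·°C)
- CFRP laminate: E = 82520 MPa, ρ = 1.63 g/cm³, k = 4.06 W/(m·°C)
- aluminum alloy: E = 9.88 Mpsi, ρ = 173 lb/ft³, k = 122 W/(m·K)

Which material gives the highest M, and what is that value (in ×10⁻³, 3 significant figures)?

beryllium, M = 3.66×10⁻³

Screen on constraints: k ≥ 142 W/(m·K). Survivors: copper, beryllium, tungsten.
Putting every candidate on a common basis:
  copper: E = 123.0 GPa, ρ = 8960 kg/m³
  beryllium: E = 305.2 GPa, ρ = 1841 kg/m³
  tungsten: E = 406.0 GPa, ρ = 19240 kg/m³
  beryllium: M = 3.66×10⁻³
  copper: M = 0.555×10⁻³
  tungsten: M = 0.385×10⁻³
Beryllium has the largest M.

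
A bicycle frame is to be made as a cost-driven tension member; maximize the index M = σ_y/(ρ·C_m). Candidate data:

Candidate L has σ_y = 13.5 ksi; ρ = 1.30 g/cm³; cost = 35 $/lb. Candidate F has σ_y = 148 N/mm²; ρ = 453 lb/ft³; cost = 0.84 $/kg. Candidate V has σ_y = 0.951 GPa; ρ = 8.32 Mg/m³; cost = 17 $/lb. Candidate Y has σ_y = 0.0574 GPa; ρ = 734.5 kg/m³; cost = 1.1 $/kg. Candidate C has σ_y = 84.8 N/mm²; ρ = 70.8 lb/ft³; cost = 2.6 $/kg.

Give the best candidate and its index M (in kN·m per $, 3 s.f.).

After converting to SI:
  candidate L: σ_y = 93.08 MPa, ρ = 1300 kg/m³, cost = 77.16 $/kg
  candidate F: σ_y = 148.0 MPa, ρ = 7256 kg/m³, cost = 0.8400 $/kg
  candidate V: σ_y = 951.0 MPa, ρ = 8320 kg/m³, cost = 37.48 $/kg
  candidate Y: σ_y = 57.40 MPa, ρ = 734.5 kg/m³, cost = 1.100 $/kg
  candidate C: σ_y = 84.80 MPa, ρ = 1134 kg/m³, cost = 2.600 $/kg
  candidate Y: M = 71.0 kN·m per $
  candidate C: M = 28.8 kN·m per $
  candidate F: M = 24.3 kN·m per $
  candidate V: M = 3.05 kN·m per $
  candidate L: M = 0.928 kN·m per $
The maximum is for candidate Y.

candidate Y, M = 71.0 kN·m per $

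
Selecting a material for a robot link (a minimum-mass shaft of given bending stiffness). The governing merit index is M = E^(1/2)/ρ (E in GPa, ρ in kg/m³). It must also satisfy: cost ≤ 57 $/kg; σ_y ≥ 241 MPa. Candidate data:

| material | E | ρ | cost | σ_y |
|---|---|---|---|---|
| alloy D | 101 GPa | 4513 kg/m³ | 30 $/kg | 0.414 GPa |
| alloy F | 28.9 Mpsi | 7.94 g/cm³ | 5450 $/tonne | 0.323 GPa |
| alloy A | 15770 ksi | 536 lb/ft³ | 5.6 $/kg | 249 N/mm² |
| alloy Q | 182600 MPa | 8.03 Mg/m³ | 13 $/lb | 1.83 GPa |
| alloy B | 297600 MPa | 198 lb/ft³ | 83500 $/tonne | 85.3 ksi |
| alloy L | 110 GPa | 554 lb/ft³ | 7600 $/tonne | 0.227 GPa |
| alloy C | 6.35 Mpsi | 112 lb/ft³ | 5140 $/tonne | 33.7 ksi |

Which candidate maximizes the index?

Screen on constraints: cost ≤ 57 $/kg; σ_y ≥ 241 MPa. Survivors: alloy D, alloy F, alloy A, alloy Q.
After converting to SI:
  alloy D: E = 101.0 GPa, ρ = 4513 kg/m³
  alloy F: E = 199.3 GPa, ρ = 7940 kg/m³
  alloy A: E = 108.7 GPa, ρ = 8586 kg/m³
  alloy Q: E = 182.6 GPa, ρ = 8030 kg/m³
  alloy D: M = 2.23×10⁻³
  alloy F: M = 1.78×10⁻³
  alloy Q: M = 1.68×10⁻³
  alloy A: M = 1.21×10⁻³
Alloy D has the largest M.

alloy D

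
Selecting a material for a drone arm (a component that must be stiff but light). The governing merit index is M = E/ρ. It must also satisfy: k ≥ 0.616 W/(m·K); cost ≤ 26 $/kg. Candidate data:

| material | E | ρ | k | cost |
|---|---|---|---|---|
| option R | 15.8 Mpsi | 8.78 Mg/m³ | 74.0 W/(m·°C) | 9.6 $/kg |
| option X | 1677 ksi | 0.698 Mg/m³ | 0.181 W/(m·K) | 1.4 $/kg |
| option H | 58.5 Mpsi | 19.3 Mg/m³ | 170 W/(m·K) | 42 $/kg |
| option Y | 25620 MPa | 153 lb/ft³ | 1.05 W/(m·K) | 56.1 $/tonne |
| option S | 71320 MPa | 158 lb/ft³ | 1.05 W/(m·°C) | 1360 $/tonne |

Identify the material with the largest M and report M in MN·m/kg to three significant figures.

Screen on constraints: k ≥ 0.616 W/(m·K); cost ≤ 26 $/kg. Survivors: option R, option Y, option S.
Putting every candidate on a common basis:
  option R: E = 108.9 GPa, ρ = 8780 kg/m³
  option Y: E = 25.62 GPa, ρ = 2451 kg/m³
  option S: E = 71.32 GPa, ρ = 2531 kg/m³
  option S: M = 28.2 MN·m/kg
  option R: M = 12.4 MN·m/kg
  option Y: M = 10.5 MN·m/kg
Option S has the largest M.

option S, M = 28.2 MN·m/kg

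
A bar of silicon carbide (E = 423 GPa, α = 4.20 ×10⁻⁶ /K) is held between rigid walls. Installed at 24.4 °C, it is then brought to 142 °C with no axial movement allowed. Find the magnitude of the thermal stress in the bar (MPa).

209 MPa

ΔT = 117.6 K. Constrained thermal stress σ = E·α·ΔT = 423.0×10³ MPa × 4.20×10⁻⁶ × 117.6 = 209 MPa (compressive).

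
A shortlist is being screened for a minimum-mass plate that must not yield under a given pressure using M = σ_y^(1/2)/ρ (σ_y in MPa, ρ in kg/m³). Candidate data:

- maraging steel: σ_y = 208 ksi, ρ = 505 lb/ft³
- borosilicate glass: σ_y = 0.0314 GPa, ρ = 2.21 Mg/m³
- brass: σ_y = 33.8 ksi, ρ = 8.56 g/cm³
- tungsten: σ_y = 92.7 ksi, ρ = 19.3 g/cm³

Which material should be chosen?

maraging steel

Putting every candidate on a common basis:
  maraging steel: σ_y = 1434 MPa, ρ = 8089 kg/m³
  borosilicate glass: σ_y = 31.40 MPa, ρ = 2210 kg/m³
  brass: σ_y = 233.0 MPa, ρ = 8560 kg/m³
  tungsten: σ_y = 639.1 MPa, ρ = 19300 kg/m³
  maraging steel: M = 4.68×10⁻³
  borosilicate glass: M = 2.54×10⁻³
  brass: M = 1.78×10⁻³
  tungsten: M = 1.31×10⁻³
The maximum is for maraging steel.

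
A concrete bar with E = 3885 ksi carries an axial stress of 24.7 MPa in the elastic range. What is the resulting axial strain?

9.22×10⁻⁴

E = 3885 ksi = 26.79 GPa = 26790 MPa.
ε = σ/E = 24.7 / 26790 = 9.22×10⁻⁴.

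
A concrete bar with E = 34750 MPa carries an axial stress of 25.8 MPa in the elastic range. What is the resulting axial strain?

7.42×10⁻⁴

E = 34750 MPa = 34.75 GPa = 34750 MPa.
ε = σ/E = 25.8 / 34750 = 7.42×10⁻⁴.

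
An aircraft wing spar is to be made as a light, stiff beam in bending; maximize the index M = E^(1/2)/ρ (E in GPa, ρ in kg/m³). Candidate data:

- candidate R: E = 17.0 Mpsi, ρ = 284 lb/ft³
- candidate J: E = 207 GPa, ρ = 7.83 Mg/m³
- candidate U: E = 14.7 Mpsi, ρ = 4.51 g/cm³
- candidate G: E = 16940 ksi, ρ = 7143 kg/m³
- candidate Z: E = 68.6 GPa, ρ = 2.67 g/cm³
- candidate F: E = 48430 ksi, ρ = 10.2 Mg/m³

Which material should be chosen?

candidate Z

In SI units:
  candidate R: E = 117.2 GPa, ρ = 4549 kg/m³
  candidate J: E = 207.0 GPa, ρ = 7830 kg/m³
  candidate U: E = 101.4 GPa, ρ = 4510 kg/m³
  candidate G: E = 116.8 GPa, ρ = 7143 kg/m³
  candidate Z: E = 68.60 GPa, ρ = 2670 kg/m³
  candidate F: E = 333.9 GPa, ρ = 10200 kg/m³
  candidate Z: M = 3.10×10⁻³
  candidate R: M = 2.38×10⁻³
  candidate U: M = 2.23×10⁻³
  candidate J: M = 1.84×10⁻³
  candidate F: M = 1.79×10⁻³
  candidate G: M = 1.51×10⁻³
Highest index: candidate Z.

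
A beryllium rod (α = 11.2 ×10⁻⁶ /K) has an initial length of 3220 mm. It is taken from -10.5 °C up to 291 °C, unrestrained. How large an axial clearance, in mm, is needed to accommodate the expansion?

10.9 mm

ΔT = 291 − (-10.5) = 301.5 K.
ΔL = α·L₀·ΔT = 11.2×10⁻⁶ × 3220 mm × 301.5 K = 10.9 mm.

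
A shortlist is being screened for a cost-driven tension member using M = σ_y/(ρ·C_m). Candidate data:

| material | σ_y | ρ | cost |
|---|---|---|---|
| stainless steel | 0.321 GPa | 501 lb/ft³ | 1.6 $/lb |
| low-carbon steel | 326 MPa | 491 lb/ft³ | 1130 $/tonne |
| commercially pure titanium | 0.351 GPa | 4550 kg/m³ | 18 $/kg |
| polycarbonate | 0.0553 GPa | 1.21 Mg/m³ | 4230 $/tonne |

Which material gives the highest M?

low-carbon steel

Convert each candidate to consistent units, then evaluate M:
  stainless steel: σ_y = 321.0 MPa, ρ = 8025 kg/m³, cost = 3.527 $/kg
  low-carbon steel: σ_y = 326.0 MPa, ρ = 7865 kg/m³, cost = 1.130 $/kg
  commercially pure titanium: σ_y = 351.0 MPa, ρ = 4550 kg/m³, cost = 18.00 $/kg
  polycarbonate: σ_y = 55.30 MPa, ρ = 1210 kg/m³, cost = 4.230 $/kg
  low-carbon steel: M = 36.7 kN·m per $
  stainless steel: M = 11.3 kN·m per $
  polycarbonate: M = 10.8 kN·m per $
  commercially pure titanium: M = 4.29 kN·m per $
Low-carbon steel has the largest M.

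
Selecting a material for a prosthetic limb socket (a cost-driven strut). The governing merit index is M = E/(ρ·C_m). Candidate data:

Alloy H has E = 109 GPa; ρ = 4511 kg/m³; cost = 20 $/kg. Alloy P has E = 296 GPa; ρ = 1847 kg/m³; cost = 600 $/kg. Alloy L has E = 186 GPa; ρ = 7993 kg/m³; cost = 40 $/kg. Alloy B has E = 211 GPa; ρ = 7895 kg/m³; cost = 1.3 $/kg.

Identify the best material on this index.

Computing M directly (units already consistent):
  alloy B: M = 20.6 MN·m per $
  alloy H: M = 1.21 MN·m per $
  alloy L: M = 0.582 MN·m per $
  alloy P: M = 0.267 MN·m per $
Alloy B has the largest M.

alloy B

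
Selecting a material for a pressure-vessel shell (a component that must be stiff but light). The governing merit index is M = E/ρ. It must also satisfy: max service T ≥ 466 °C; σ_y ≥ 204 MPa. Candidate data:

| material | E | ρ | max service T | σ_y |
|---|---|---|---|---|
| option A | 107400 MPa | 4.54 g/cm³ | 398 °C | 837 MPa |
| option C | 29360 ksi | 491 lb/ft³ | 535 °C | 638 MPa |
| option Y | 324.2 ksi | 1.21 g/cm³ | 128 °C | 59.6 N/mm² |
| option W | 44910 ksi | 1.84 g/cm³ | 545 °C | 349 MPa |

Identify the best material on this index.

Screen on constraints: max service T ≥ 466 °C; σ_y ≥ 204 MPa. Survivors: option C, option W.
Convert each candidate to consistent units, then evaluate M:
  option C: E = 202.4 GPa, ρ = 7865 kg/m³
  option W: E = 309.6 GPa, ρ = 1840 kg/m³
  option W: M = 168 MN·m/kg
  option C: M = 25.7 MN·m/kg
Option W ranks first.

option W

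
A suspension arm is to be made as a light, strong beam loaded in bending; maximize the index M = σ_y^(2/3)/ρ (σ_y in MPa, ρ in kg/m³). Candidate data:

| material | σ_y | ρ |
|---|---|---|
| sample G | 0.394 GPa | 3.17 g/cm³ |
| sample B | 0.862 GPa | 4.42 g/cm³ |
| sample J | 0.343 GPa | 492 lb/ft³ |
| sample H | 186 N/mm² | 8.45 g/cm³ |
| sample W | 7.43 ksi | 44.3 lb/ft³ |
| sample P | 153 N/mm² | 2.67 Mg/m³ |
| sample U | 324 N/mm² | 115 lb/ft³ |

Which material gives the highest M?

In SI units:
  sample G: σ_y = 394.0 MPa, ρ = 3170 kg/m³
  sample B: σ_y = 862.0 MPa, ρ = 4420 kg/m³
  sample J: σ_y = 343.0 MPa, ρ = 7881 kg/m³
  sample H: σ_y = 186.0 MPa, ρ = 8450 kg/m³
  sample W: σ_y = 51.23 MPa, ρ = 709.6 kg/m³
  sample P: σ_y = 153.0 MPa, ρ = 2670 kg/m³
  sample U: σ_y = 324.0 MPa, ρ = 1842 kg/m³
  sample U: M = 25.6×10⁻³
  sample B: M = 20.5×10⁻³
  sample W: M = 19.4×10⁻³
  sample G: M = 17.0×10⁻³
  sample P: M = 10.7×10⁻³
  sample J: M = 6.22×10⁻³
  sample H: M = 3.86×10⁻³
Sample U ranks first.

sample U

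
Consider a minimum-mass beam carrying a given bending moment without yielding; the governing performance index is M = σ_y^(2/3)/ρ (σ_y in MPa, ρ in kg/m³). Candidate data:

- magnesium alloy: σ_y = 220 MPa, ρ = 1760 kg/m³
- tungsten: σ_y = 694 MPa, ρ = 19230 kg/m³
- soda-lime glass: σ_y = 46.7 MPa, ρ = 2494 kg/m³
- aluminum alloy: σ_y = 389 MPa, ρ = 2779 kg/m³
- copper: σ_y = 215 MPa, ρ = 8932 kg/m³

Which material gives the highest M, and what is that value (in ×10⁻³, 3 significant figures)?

magnesium alloy, M = 20.7×10⁻³

Per-candidate index values:
  magnesium alloy: M = 20.7×10⁻³
  aluminum alloy: M = 19.2×10⁻³
  soda-lime glass: M = 5.20×10⁻³
  tungsten: M = 4.08×10⁻³
  copper: M = 4.02×10⁻³
Magnesium alloy ranks first.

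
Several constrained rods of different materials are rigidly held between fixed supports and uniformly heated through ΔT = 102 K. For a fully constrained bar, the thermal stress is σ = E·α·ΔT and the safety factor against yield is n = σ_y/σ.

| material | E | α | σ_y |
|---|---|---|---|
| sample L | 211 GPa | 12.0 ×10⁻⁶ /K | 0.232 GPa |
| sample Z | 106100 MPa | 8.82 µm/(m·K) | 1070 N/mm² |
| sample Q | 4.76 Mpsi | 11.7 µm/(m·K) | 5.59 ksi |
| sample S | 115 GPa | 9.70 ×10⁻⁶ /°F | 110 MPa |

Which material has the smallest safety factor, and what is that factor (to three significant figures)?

With everything in SI (GPa, ×10⁻⁶/K, MPa):
  sample L: E = 211.0, α = 12.0, σ_y = 232.0 → σ = 258 MPa, n = 0.898
  sample Z: E = 106.1, α = 8.82, σ_y = 1070 → σ = 95.5 MPa, n = 11.2
  sample Q: E = 32.82, α = 11.7, σ_y = 38.54 → σ = 39.2 MPa, n = 0.984
  sample S: E = 115.0, α = 17.5, σ_y = 110.0 → σ = 205 MPa, n = 0.537
Sample S has the lowest safety factor, n = 0.537.

sample S, n = 0.537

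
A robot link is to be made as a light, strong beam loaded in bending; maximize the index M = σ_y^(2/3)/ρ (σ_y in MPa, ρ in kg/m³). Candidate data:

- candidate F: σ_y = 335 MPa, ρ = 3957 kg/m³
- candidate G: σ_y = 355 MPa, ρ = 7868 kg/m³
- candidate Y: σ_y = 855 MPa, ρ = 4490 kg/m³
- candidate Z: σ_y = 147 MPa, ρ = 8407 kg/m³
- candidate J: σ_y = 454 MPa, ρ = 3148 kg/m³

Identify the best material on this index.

Evaluate M for each candidate:
  candidate Y: M = 20.1×10⁻³
  candidate J: M = 18.8×10⁻³
  candidate F: M = 12.2×10⁻³
  candidate G: M = 6.37×10⁻³
  candidate Z: M = 3.31×10⁻³
Highest index: candidate Y.

candidate Y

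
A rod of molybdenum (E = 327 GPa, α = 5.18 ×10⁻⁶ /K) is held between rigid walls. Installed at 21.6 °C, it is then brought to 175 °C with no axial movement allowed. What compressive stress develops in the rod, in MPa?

ΔT = 153.4 K. Constrained thermal stress σ = E·α·ΔT = 327.0×10³ MPa × 5.18×10⁻⁶ × 153.4 = 260 MPa (compressive).

260 MPa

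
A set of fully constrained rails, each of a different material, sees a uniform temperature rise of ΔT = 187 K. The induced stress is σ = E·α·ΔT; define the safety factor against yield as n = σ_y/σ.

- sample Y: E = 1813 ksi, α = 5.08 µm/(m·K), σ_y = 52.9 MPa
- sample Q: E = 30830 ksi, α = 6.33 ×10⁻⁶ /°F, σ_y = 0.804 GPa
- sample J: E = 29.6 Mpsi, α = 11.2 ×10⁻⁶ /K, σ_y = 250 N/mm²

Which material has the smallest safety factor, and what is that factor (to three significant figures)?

Converting E to GPa, α to ×10⁻⁶/K, σ_y to MPa, then σ and n for each:
  sample Y: E = 12.50, α = 5.08, σ_y = 52.90 → σ = 11.9 MPa, n = 4.45
  sample Q: E = 212.6, α = 11.4, σ_y = 804.0 → σ = 453 MPa, n = 1.78
  sample J: E = 204.1, α = 11.2, σ_y = 250.0 → σ = 427 MPa, n = 0.585
The minimum is sample J at n = 0.585.

sample J, n = 0.585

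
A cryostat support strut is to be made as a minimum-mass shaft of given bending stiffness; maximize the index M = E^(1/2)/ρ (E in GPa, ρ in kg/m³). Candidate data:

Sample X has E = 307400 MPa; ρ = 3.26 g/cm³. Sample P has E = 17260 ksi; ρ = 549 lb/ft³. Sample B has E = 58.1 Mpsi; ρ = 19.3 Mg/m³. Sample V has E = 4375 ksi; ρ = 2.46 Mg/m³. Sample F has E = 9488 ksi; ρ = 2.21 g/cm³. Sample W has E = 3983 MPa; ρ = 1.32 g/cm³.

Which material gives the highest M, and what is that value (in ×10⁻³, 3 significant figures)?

In SI units:
  sample X: E = 307.4 GPa, ρ = 3260 kg/m³
  sample P: E = 119.0 GPa, ρ = 8794 kg/m³
  sample B: E = 400.6 GPa, ρ = 19300 kg/m³
  sample V: E = 30.16 GPa, ρ = 2460 kg/m³
  sample F: E = 65.42 GPa, ρ = 2210 kg/m³
  sample W: E = 3.983 GPa, ρ = 1320 kg/m³
  sample X: M = 5.38×10⁻³
  sample F: M = 3.66×10⁻³
  sample V: M = 2.23×10⁻³
  sample W: M = 1.51×10⁻³
  sample P: M = 1.24×10⁻³
  sample B: M = 1.04×10⁻³
Highest index: sample X.

sample X, M = 5.38×10⁻³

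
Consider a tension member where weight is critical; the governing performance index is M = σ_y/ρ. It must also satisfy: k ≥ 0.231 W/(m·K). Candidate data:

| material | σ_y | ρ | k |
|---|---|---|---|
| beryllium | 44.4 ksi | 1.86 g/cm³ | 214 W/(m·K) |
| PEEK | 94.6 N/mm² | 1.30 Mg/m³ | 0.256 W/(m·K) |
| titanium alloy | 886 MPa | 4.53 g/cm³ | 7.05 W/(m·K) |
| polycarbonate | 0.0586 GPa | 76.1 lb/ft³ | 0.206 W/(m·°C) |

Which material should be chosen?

Screen on constraints: k ≥ 0.231 W/(m·K). Survivors: beryllium, PEEK, titanium alloy.
Convert each candidate to consistent units, then evaluate M:
  beryllium: σ_y = 306.1 MPa, ρ = 1860 kg/m³
  PEEK: σ_y = 94.60 MPa, ρ = 1300 kg/m³
  titanium alloy: σ_y = 886.0 MPa, ρ = 4530 kg/m³
  titanium alloy: M = 196 kN·m/kg
  beryllium: M = 165 kN·m/kg
  PEEK: M = 72.8 kN·m/kg
Titanium alloy ranks first.

titanium alloy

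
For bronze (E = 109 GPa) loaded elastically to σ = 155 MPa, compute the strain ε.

1.42×10⁻³

ε = σ/E = 155 / 109000 = 1.42×10⁻³.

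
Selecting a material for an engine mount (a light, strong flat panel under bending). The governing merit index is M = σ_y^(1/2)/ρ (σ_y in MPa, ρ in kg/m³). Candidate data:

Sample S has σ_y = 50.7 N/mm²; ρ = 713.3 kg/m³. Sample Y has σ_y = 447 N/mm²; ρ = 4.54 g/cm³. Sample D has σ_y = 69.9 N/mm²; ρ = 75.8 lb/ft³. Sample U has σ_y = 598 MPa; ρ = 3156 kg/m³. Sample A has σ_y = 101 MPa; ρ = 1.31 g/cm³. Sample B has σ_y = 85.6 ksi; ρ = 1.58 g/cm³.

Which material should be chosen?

sample B

After converting to SI:
  sample S: σ_y = 50.70 MPa, ρ = 713.3 kg/m³
  sample Y: σ_y = 447.0 MPa, ρ = 4540 kg/m³
  sample D: σ_y = 69.90 MPa, ρ = 1214 kg/m³
  sample U: σ_y = 598.0 MPa, ρ = 3156 kg/m³
  sample A: σ_y = 101.0 MPa, ρ = 1310 kg/m³
  sample B: σ_y = 590.2 MPa, ρ = 1580 kg/m³
  sample B: M = 15.4×10⁻³
  sample S: M = 9.98×10⁻³
  sample U: M = 7.75×10⁻³
  sample A: M = 7.67×10⁻³
  sample D: M = 6.89×10⁻³
  sample Y: M = 4.66×10⁻³
Highest index: sample B.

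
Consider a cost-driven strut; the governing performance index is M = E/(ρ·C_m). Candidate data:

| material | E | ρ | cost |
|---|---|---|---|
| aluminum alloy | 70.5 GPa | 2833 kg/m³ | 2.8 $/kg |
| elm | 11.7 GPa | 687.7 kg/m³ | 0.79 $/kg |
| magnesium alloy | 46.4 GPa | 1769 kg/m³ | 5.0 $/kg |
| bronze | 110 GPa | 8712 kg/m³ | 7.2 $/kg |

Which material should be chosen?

elm

Evaluate M for each candidate:
  elm: M = 21.5 MN·m per $
  aluminum alloy: M = 8.89 MN·m per $
  magnesium alloy: M = 5.25 MN·m per $
  bronze: M = 1.75 MN·m per $
Highest index: elm.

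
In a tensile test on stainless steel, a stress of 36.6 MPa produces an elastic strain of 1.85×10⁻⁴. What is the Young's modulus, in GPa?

198 GPa

E = σ/ε = 36.6 MPa / 1.85×10⁻⁴ = 197800 MPa = 198 GPa.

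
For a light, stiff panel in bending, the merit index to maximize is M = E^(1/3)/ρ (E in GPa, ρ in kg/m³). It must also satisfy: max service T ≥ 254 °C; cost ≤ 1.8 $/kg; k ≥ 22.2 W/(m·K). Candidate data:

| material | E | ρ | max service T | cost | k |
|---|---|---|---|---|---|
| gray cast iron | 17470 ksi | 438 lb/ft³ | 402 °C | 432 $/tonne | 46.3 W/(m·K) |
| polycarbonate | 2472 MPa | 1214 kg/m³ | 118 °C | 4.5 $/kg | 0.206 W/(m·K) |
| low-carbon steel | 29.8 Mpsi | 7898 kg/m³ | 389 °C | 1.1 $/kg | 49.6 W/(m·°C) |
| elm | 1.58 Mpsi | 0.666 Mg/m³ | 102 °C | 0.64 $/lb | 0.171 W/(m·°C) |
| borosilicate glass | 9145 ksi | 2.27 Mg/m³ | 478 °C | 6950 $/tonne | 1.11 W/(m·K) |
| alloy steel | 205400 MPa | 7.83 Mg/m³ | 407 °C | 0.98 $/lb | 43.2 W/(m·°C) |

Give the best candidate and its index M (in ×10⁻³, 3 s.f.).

Screen on constraints: max service T ≥ 254 °C; cost ≤ 1.8 $/kg; k ≥ 22.2 W/(m·K). Survivors: gray cast iron, low-carbon steel.
Convert each candidate to consistent units, then evaluate M:
  gray cast iron: E = 120.5 GPa, ρ = 7016 kg/m³
  low-carbon steel: E = 205.5 GPa, ρ = 7898 kg/m³
  low-carbon steel: M = 0.747×10⁻³
  gray cast iron: M = 0.704×10⁻³
The maximum is for low-carbon steel.

low-carbon steel, M = 0.747×10⁻³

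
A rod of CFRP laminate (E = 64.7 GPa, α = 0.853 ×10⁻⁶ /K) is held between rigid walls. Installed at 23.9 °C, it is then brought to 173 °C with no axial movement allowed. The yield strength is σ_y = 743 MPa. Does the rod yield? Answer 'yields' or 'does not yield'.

does not yield

ΔT = 149.1 K. Constrained thermal stress σ = E·α·ΔT = 64.70×10³ MPa × 0.853×10⁻⁶ × 149.1 = 8.23 MPa (compressive).
Compare to σ_y = 743 MPa: σ < σ_y, so it does not yield.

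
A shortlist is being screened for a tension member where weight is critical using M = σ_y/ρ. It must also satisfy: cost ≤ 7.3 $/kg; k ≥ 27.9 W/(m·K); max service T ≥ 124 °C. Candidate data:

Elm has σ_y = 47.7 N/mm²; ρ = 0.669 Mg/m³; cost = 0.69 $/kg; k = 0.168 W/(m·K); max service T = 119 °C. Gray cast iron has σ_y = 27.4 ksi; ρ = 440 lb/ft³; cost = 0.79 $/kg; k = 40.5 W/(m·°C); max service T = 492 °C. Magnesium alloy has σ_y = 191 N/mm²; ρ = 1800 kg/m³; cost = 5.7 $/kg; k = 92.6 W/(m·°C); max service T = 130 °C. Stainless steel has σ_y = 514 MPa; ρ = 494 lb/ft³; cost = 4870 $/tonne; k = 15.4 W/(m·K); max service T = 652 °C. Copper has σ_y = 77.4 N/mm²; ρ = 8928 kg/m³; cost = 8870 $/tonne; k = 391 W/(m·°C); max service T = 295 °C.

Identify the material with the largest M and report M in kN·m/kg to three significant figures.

Screen on constraints: cost ≤ 7.3 $/kg; k ≥ 27.9 W/(m·K); max service T ≥ 124 °C. Survivors: gray cast iron, magnesium alloy.
Putting every candidate on a common basis:
  gray cast iron: σ_y = 188.9 MPa, ρ = 7048 kg/m³
  magnesium alloy: σ_y = 191.0 MPa, ρ = 1800 kg/m³
  magnesium alloy: M = 106 kN·m/kg
  gray cast iron: M = 26.8 kN·m/kg
Magnesium alloy ranks first.

magnesium alloy, M = 106 kN·m/kg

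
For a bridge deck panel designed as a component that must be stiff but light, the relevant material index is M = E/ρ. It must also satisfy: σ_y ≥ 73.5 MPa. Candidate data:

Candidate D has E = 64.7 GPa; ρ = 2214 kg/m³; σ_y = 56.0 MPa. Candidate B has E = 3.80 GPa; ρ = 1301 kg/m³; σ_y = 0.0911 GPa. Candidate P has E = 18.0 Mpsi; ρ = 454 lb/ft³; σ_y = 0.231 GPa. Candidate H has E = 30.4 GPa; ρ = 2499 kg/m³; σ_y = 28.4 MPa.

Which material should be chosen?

candidate P

Screen on constraints: σ_y ≥ 73.5 MPa. Survivors: candidate B, candidate P.
Putting every candidate on a common basis:
  candidate B: E = 3.800 GPa, ρ = 1301 kg/m³
  candidate P: E = 124.1 GPa, ρ = 7272 kg/m³
  candidate P: M = 17.1 MN·m/kg
  candidate B: M = 2.92 MN·m/kg
Candidate P ranks first.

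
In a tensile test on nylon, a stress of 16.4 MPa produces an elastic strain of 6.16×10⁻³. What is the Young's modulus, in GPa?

E = σ/ε = 16.4 MPa / 6.16×10⁻³ = 2662 MPa = 2.66 GPa.

2.66 GPa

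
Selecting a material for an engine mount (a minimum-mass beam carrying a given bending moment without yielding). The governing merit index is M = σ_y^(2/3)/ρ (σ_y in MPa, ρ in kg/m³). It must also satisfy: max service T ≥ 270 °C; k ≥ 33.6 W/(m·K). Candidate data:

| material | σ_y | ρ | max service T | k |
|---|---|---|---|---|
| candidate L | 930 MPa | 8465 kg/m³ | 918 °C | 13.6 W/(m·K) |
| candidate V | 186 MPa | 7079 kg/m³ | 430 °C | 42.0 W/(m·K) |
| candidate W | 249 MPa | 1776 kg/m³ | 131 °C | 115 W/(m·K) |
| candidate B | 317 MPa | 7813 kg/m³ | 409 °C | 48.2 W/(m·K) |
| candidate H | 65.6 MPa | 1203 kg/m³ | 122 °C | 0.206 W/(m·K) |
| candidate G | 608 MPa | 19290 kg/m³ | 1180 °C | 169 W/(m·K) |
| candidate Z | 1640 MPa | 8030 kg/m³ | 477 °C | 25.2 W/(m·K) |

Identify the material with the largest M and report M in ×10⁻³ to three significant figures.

Screen on constraints: max service T ≥ 270 °C; k ≥ 33.6 W/(m·K). Survivors: candidate V, candidate B, candidate G.
Evaluate M for each candidate:
  candidate B: M = 5.95×10⁻³
  candidate V: M = 4.60×10⁻³
  candidate G: M = 3.72×10⁻³
Candidate B ranks first.

candidate B, M = 5.95×10⁻³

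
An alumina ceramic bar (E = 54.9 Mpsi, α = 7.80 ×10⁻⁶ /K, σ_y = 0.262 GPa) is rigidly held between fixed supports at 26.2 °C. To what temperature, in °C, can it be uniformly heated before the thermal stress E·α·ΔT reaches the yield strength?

E = 54.9 Mpsi = 378.5 GPa.
σ_y = 0.262 GPa = 262.0 MPa.
E·α·ΔT = 262.0 MPa ⇒ ΔT = 262.0 / (378.5×10³ × 7.80×10⁻⁶) = 88.74 K.
T = 26.2 + 88.74 = 114.9 °C.

115 °C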